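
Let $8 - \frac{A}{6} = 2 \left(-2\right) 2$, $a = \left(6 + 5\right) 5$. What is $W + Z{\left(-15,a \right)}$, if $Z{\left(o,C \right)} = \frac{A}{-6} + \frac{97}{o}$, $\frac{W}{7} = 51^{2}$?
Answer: $\frac{272768}{15} \approx 18185.0$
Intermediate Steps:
$a = 55$ ($a = 11 \cdot 5 = 55$)
$A = 96$ ($A = 48 - 6 \cdot 2 \left(-2\right) 2 = 48 - 6 \left(\left(-4\right) 2\right) = 48 - -48 = 48 + 48 = 96$)
$W = 18207$ ($W = 7 \cdot 51^{2} = 7 \cdot 2601 = 18207$)
$Z{\left(o,C \right)} = -16 + \frac{97}{o}$ ($Z{\left(o,C \right)} = \frac{96}{-6} + \frac{97}{o} = 96 \left(- \frac{1}{6}\right) + \frac{97}{o} = -16 + \frac{97}{o}$)
$W + Z{\left(-15,a \right)} = 18207 - \left(16 - \frac{97}{-15}\right) = 18207 + \left(-16 + 97 \left(- \frac{1}{15}\right)\right) = 18207 - \frac{337}{15} = \frac{272768}{15}$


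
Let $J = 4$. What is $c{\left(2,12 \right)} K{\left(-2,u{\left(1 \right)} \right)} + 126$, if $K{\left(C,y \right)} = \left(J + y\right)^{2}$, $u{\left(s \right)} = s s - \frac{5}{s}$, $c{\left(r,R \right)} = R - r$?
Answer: $126$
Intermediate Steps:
$u{\left(s \right)} = s^{2} - \frac{5}{s}$
$K{\left(C,y \right)} = \left(4 + y\right)^{2}$
$c{\left(2,12 \right)} K{\left(-2,u{\left(1 \right)} \right)} + 126 = \left(12 - 2\right) \left(4 + \frac{-5 + 1^{3}}{1}\right)^{2} + 126 = \left(12 - 2\right) \left(4 + 1 \left(-5 + 1\right)\right)^{2} + 126 = 10 \left(4 + 1 \left(-4\right)\right)^{2} + 126 = 10 \left(4 - 4\right)^{2} + 126 = 10 \cdot 0^{2} + 126 = 10 \cdot 0 + 126 = 0 + 126 = 126$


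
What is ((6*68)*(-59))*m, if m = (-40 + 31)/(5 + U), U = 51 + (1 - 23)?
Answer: 6372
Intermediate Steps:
U = 29 (U = 51 - 22 = 29)
m = -9/34 (m = (-40 + 31)/(5 + 29) = -9/34 ≈ -0.26471)
((6*68)*(-59))*m = ((6*68)*(-59))*(-9/34) = (408*(-59))*(-9/34) = -24072*(-9/34) = 6372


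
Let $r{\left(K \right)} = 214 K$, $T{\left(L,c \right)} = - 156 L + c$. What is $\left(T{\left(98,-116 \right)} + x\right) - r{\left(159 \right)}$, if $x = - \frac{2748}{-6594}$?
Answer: $- \frac{54323112}{1099} \approx -49430.0$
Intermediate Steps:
$x = \frac{458}{1099}$ ($x = \left(-2748\right) \left(- \frac{1}{6594}\right) = \frac{458}{1099} \approx 0.41674$)
$T{\left(L,c \right)} = c - 156 L$
$\left(T{\left(98,-116 \right)} + x\right) - r{\left(159 \right)} = \left(\left(-116 - 15288\right) + \frac{458}{1099}\right) - 214 \cdot 159 = \left(\left(-116 - 15288\right) + \frac{458}{1099}\right) - 34026 = \left(-15404 + \frac{458}{1099}\right) - 34026 = - \frac{16928538}{1099} - 34026 = - \frac{54323112}{1099}$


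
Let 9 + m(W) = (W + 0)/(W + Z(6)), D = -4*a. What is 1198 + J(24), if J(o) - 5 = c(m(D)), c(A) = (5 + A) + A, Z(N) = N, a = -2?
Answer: 8338/7 ≈ 1191.1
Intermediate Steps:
D = 8 (D = -4*(-2) = 8)
m(W) = -9 + W/(6 + W) (m(W) = -9 + (W + 0)/(W + 6) = -9 + W/(6 + W))
c(A) = 5 + 2*A
J(o) = -48/7 (J(o) = 5 + (5 + 2*(2*(-27 - 4*8)/(6 + 8))) = 5 + (5 + 2*(2*(-27 - 32)/14)) = 5 + (5 + 2*(2*(1/14)*(-59))) = 5 + (5 + 2*(-59/7)) = 5 + (5 - 118/7) = 5 - 83/7 = -48/7)
1198 + J(24) = 1198 - 48/7 = 8338/7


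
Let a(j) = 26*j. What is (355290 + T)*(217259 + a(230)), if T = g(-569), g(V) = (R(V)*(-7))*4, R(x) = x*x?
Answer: -1944415708302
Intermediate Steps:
R(x) = x²
g(V) = -28*V² (g(V) = (V²*(-7))*4 = -7*V²*4 = -28*V²)
T = -9065308 (T = -28*(-569)² = -28*323761 = -9065308)
(355290 + T)*(217259 + a(230)) = (355290 - 9065308)*(217259 + 26*230) = -8710018*(217259 + 5980) = -8710018*223239 = -1944415708302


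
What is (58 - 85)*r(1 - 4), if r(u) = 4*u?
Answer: 324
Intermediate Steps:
(58 - 85)*r(1 - 4) = (58 - 85)*(4*(1 - 4)) = -108*(-3) = -27*(-12) = 324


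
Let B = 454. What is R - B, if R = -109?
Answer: -563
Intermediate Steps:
R - B = -109 - 1*454 = -109 - 454 = -563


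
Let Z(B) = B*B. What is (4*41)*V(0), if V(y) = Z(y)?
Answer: 0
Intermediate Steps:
Z(B) = B²
V(y) = y²
(4*41)*V(0) = (4*41)*0² = 164*0 = 0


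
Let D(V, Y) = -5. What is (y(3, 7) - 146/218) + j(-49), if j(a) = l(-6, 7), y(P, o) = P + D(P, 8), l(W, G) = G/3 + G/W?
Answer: -983/654 ≈ -1.5031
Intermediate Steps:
l(W, G) = G/3 + G/W (l(W, G) = G*(⅓) + G/W = G/3 + G/W)
y(P, o) = -5 + P (y(P, o) = P - 5 = -5 + P)
j(a) = 7/6 (j(a) = (⅓)*7 + 7/(-6) = 7/3 + 7*(-⅙) = 7/3 - 7/6 = 7/6)
(y(3, 7) - 146/218) + j(-49) = ((-5 + 3) - 146/218) + 7/6 = (-2 - 146*1/218) + 7/6 = (-2 - 73/109) + 7/6 = -291/109 + 7/6 = -983/654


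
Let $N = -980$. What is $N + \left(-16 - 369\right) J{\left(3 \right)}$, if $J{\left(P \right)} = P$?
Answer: $-2135$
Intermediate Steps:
$N + \left(-16 - 369\right) J{\left(3 \right)} = -980 + \left(-16 - 369\right) 3 = -980 - 1155 = -2135$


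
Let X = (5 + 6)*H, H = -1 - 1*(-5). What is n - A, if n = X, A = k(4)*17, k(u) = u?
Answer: -24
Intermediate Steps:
A = 68 (A = 4*17 = 68)
H = 4 (H = -1 + 5 = 4)
X = 44 (X = (5 + 6)*4 = 11*4 = 44)
n = 44
n - A = 44 - 1*68 = 44 - 68 = -24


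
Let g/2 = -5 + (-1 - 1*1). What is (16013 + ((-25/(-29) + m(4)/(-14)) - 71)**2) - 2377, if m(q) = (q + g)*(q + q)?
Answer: 732960008/41209 ≈ 17786.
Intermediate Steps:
g = -14 (g = 2*(-5 + (-1 - 1*1)) = 2*(-5 + (-1 - 1)) = 2*(-5 - 2) = 2*(-7) = -14)
m(q) = 2*q*(-14 + q) (m(q) = (q - 14)*(q + q) = (-14 + q)*(2*q) = 2*q*(-14 + q))
(16013 + ((-25/(-29) + m(4)/(-14)) - 71)**2) - 2377 = (16013 + ((-25/(-29) + (2*4*(-14 + 4))/(-14)) - 71)**2) - 2377 = (16013 + ((-25*(-1/29) + (2*4*(-10))*(-1/14)) - 71)**2) - 2377 = (16013 + ((25/29 - 80*(-1/14)) - 71)**2) - 2377 = (16013 + ((25/29 + 40/7) - 71)**2) - 2377 = (16013 + (1335/203 - 71)**2) - 2377 = (16013 + (-13078/203)**2) - 2377 = (16013 + 171034084/41209) - 2377 = 830913801/41209 - 2377 = 732960008/41209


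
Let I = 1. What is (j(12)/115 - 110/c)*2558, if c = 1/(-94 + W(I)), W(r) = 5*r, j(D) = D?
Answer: 2879954996/115 ≈ 2.5043e+7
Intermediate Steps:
c = -1/89 (c = 1/(-94 + 5*1) = 1/(-94 + 5) = 1/(-89) = -1/89 ≈ -0.011236)
(j(12)/115 - 110/c)*2558 = (12/115 - 110/(-1/89))*2558 = (12*(1/115) - 110*(-89))*2558 = (12/115 + 9790)*2558 = (1125862/115)*2558 = 2879954996/115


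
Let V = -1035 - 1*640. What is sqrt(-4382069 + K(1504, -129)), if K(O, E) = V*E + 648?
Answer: 23*I*sqrt(7874) ≈ 2040.9*I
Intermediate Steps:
V = -1675 (V = -1035 - 640 = -1675)
K(O, E) = 648 - 1675*E (K(O, E) = -1675*E + 648 = 648 - 1675*E)
sqrt(-4382069 + K(1504, -129)) = sqrt(-4382069 + (648 - 1675*(-129))) = sqrt(-4382069 + (648 + 216075)) = sqrt(-4382069 + 216723) = sqrt(-4165346) = 23*I*sqrt(7874)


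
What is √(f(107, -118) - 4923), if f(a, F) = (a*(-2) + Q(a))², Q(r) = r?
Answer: √6526 ≈ 80.784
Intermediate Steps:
f(a, F) = a² (f(a, F) = (a*(-2) + a)² = (-2*a + a)² = (-a)² = a²)
√(f(107, -118) - 4923) = √(107² - 4923) = √(11449 - 4923) = √6526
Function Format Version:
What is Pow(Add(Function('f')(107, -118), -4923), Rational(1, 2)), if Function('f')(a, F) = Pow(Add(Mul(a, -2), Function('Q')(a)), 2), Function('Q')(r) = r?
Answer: Pow(6526, Rational(1, 2)) ≈ 80.784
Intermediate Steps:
Function('f')(a, F) = Pow(a, 2) (Function('f')(a, F) = Pow(Add(Mul(a, -2), a), 2) = Pow(Add(Mul(-2, a), a), 2) = Pow(Mul(-1, a), 2) = Pow(a, 2))
Pow(Add(Function('f')(107, -118), -4923), Rational(1, 2)) = Pow(Add(Pow(107, 2), -4923), Rational(1, 2)) = Pow(Add(11449, -4923), Rational(1, 2)) = Pow(6526, Rational(1, 2))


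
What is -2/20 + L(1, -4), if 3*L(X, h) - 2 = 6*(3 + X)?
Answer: 257/30 ≈ 8.5667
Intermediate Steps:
L(X, h) = 20/3 + 2*X (L(X, h) = ⅔ + (6*(3 + X))/3 = ⅔ + (18 + 6*X)/3 = ⅔ + (6 + 2*X) = 20/3 + 2*X)
-2/20 + L(1, -4) = -2/20 + (20/3 + 2*1) = (1/20)*(-2) + (20/3 + 2) = -⅒ + 26/3 = 257/30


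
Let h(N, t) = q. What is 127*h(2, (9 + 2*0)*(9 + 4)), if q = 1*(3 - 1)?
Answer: 254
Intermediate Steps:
q = 2 (q = 1*2 = 2)
h(N, t) = 2
127*h(2, (9 + 2*0)*(9 + 4)) = 127*2 = 254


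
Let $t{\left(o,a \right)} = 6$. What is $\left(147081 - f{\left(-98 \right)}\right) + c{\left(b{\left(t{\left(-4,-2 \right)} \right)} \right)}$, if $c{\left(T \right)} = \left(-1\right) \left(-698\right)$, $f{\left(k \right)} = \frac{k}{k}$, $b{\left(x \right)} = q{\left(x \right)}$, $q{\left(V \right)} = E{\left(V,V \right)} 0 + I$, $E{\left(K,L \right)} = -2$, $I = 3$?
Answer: $147778$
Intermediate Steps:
$q{\left(V \right)} = 3$ ($q{\left(V \right)} = \left(-2\right) 0 + 3 = 0 + 3 = 3$)
$b{\left(x \right)} = 3$
$f{\left(k \right)} = 1$
$c{\left(T \right)} = 698$
$\left(147081 - f{\left(-98 \right)}\right) + c{\left(b{\left(t{\left(-4,-2 \right)} \right)} \right)} = \left(147081 - 1\right) + 698 = 147080 + 698 = 147778$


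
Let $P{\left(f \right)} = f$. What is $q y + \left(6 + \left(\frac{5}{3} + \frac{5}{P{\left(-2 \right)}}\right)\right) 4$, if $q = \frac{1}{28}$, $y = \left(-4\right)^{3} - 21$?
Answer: $\frac{1481}{84} \approx 17.631$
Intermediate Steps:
$y = -85$ ($y = -64 - 21 = -85$)
$q = \frac{1}{28} \approx 0.035714$
$q y + \left(6 + \left(\frac{5}{3} + \frac{5}{P{\left(-2 \right)}}\right)\right) 4 = \frac{1}{28} \left(-85\right) + \left(6 + \left(\frac{5}{3} + \frac{5}{-2}\right)\right) 4 = - \frac{85}{28} + \left(6 + \left(5 \cdot \frac{1}{3} + 5 \left(- \frac{1}{2}\right)\right)\right) 4 = - \frac{85}{28} + \left(6 + \left(\frac{5}{3} - \frac{5}{2}\right)\right) 4 = - \frac{85}{28} + \left(6 - \frac{5}{6}\right) 4 = - \frac{85}{28} + \frac{31}{6} \cdot 4 = - \frac{85}{28} + \frac{62}{3} = \frac{1481}{84}$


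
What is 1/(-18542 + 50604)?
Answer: 1/32062 ≈ 3.1190e-5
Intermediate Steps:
1/(-18542 + 50604) = 1/32062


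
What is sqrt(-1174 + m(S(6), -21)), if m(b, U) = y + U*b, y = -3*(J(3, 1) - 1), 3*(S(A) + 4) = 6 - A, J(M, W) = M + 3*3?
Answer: I*sqrt(1123) ≈ 33.511*I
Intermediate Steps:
J(M, W) = 9 + M (J(M, W) = M + 9 = 9 + M)
S(A) = -2 - A/3 (S(A) = -4 + (6 - A)/3 = -4 + (2 - A/3) = -2 - A/3)
y = -33 (y = -3*((9 + 3) - 1) = -3*(12 - 1) = -3*11 = -33)
m(b, U) = -33 + U*b
sqrt(-1174 + m(S(6), -21)) = sqrt(-1174 + (-33 - 21*(-2 - 1/3*6))) = sqrt(-1174 + (-33 - 21*(-2 - 2))) = sqrt(-1174 + (-33 - 21*(-4))) = sqrt(-1174 + (-33 + 84)) = sqrt(-1174 + 51) = sqrt(-1123) = I*sqrt(1123)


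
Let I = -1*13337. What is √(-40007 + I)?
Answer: 4*I*√3334 ≈ 230.96*I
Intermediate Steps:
I = -13337
√(-40007 + I) = √(-40007 - 13337) = √(-53344) = 4*I*√3334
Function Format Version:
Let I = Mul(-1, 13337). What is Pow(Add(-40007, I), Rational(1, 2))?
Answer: Mul(4, I, Pow(3334, Rational(1, 2))) ≈ Mul(230.96, I)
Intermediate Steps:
I = -13337
Pow(Add(-40007, I), Rational(1, 2)) = Pow(Add(-40007, -13337), Rational(1, 2)) = Pow(-53344, Rational(1, 2)) = Mul(4, I, Pow(3334, Rational(1, 2)))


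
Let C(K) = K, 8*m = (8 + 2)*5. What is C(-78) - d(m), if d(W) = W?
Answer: -337/4 ≈ -84.250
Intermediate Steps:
m = 25/4 (m = ((8 + 2)*5)/8 = (10*5)/8 = (⅛)*50 = 25/4 ≈ 6.2500)
C(-78) - d(m) = -78 - 1*25/4 = -78 - 25/4 = -337/4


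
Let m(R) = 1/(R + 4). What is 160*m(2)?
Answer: 80/3 ≈ 26.667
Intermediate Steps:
m(R) = 1/(4 + R)
160*m(2) = 160/(4 + 2) = 160/6 = 160*(⅙) = 80/3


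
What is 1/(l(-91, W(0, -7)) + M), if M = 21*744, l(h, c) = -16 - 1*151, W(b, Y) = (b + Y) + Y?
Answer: 1/15457 ≈ 6.4696e-5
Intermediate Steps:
W(b, Y) = b + 2*Y (W(b, Y) = (Y + b) + Y = b + 2*Y)
l(h, c) = -167 (l(h, c) = -16 - 151 = -167)
M = 15624
1/(l(-91, W(0, -7)) + M) = 1/(-167 + 15624) = 1/15457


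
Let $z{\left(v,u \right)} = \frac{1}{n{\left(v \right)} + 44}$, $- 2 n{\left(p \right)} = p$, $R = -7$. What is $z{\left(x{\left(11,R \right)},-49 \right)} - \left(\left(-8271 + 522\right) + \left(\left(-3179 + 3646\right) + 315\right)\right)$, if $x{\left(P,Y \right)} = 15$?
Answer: $\frac{508593}{73} \approx 6967.0$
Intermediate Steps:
$n{\left(p \right)} = - \frac{p}{2}$
$z{\left(v,u \right)} = \frac{1}{44 - \frac{v}{2}}$ ($z{\left(v,u \right)} = \frac{1}{- \frac{v}{2} + 44} = \frac{1}{44 - \frac{v}{2}}$)
$z{\left(x{\left(11,R \right)},-49 \right)} - \left(\left(-8271 + 522\right) + \left(\left(-3179 + 3646\right) + 315\right)\right) = - \frac{2}{-88 + 15} - \left(\left(-8271 + 522\right) + \left(\left(-3179 + 3646\right) + 315\right)\right) = - \frac{2}{-73} - \left(-7749 + \left(467 + 315\right)\right) = \left(-2\right) \left(- \frac{1}{73}\right) - \left(-7749 + 782\right) = \frac{2}{73} - -6967 = \frac{2}{73} + 6967 = \frac{508593}{73}$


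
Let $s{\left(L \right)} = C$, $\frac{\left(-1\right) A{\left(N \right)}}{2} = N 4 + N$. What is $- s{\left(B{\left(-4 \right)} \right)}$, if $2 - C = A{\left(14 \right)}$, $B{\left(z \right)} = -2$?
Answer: $-142$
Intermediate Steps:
$A{\left(N \right)} = - 10 N$ ($A{\left(N \right)} = - 2 \left(N 4 + N\right) = - 2 \left(4 N + N\right) = - 2 \cdot 5 N = - 10 N$)
$C = 142$ ($C = 2 - \left(-10\right) 14 = 2 - -140 = 2 + 140 = 142$)
$s{\left(L \right)} = 142$
$- s{\left(B{\left(-4 \right)} \right)} = \left(-1\right) 142 = -142$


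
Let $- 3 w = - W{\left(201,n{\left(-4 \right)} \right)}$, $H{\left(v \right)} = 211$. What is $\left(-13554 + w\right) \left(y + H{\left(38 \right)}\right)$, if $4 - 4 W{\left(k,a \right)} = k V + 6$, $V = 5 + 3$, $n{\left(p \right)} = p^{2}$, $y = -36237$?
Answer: $\frac{1479389677}{3} \approx 4.9313 \cdot 10^{8}$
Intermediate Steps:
$V = 8$
$W{\left(k,a \right)} = - \frac{1}{2} - 2 k$ ($W{\left(k,a \right)} = 1 - \frac{k 8 + 6}{4} = 1 - \frac{8 k + 6}{4} = 1 - \frac{6 + 8 k}{4} = 1 - \left(\frac{3}{2} + 2 k\right) = - \frac{1}{2} - 2 k$)
$w = - \frac{805}{6}$ ($w = - \frac{\left(-1\right) \left(- \frac{1}{2} - 402\right)}{3} = - \frac{\left(-1\right) \left(- \frac{805}{2}\right)}{3} = \left(- \frac{1}{3}\right) \frac{805}{2} = - \frac{805}{6} \approx -134.17$)
$\left(-13554 + w\right) \left(y + H{\left(38 \right)}\right) = \left(-13554 - \frac{805}{6}\right) \left(-36237 + 211\right) = \left(- \frac{82129}{6}\right) \left(-36026\right) = \frac{1479389677}{3}$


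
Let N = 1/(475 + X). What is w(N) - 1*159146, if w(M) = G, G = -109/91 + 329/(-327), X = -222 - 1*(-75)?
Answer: -4735773104/29757 ≈ -1.5915e+5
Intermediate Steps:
X = -147 (X = -222 + 75 = -147)
G = -65582/29757 (G = -109*1/91 + 329*(-1/327) = -109/91 - 329/327 = -65582/29757 ≈ -2.2039)
N = 1/328 (N = 1/(475 - 147) = 1/328 ≈ 0.0030488)
w(M) = -65582/29757
w(N) - 1*159146 = -65582/29757 - 1*159146 = -65582/29757 - 159146 = -4735773104/29757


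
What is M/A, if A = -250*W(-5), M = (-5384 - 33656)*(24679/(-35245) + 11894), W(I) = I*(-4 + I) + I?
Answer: 204559523288/4405625 ≈ 46431.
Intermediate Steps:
W(I) = I + I*(-4 + I)
M = -3272952372608/7049 (M = -39040*(24679*(-1/35245) + 11894) = -39040*(-24679/35245 + 11894) = -39040*419179351/35245 = -3272952372608/7049 ≈ -4.6431e+8)
A = -10000 (A = -(-1250)*(-3 - 5) = -(-1250)*(-8) = -250*40 = -10000)
M/A = -3272952372608/7049/(-10000) = -3272952372608/7049*(-1/10000) = 204559523288/4405625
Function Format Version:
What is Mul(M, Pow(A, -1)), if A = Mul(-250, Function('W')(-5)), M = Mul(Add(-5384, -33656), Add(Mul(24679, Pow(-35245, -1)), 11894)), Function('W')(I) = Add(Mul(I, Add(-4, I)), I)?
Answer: Rational(204559523288, 4405625) ≈ 46431.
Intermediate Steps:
Function('W')(I) = Add(I, Mul(I, Add(-4, I)))
M = Rational(-3272952372608, 7049) (M = Mul(-39040, Add(Mul(24679, Rational(-1, 35245)), 11894)) = Mul(-39040, Add(Rational(-24679, 35245), 11894)) = Mul(-39040, Rational(419179351, 35245)) = Rational(-3272952372608, 7049) ≈ -4.6431e+8)
A = -10000 (A = Mul(-250, Mul(-5, Add(-3, -5))) = Mul(-250, Mul(-5, -8)) = Mul(-250, 40) = -10000)
Mul(M, Pow(A, -1)) = Mul(Rational(-3272952372608, 7049), Pow(-10000, -1)) = Mul(Rational(-3272952372608, 7049), Rational(-1, 10000)) = Rational(204559523288, 4405625)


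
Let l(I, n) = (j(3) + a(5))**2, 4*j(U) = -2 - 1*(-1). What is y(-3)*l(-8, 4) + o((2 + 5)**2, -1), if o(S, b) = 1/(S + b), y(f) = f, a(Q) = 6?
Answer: -595/6 ≈ -99.167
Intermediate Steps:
j(U) = -1/4 (j(U) = (-2 - 1*(-1))/4 = (-2 + 1)/4 = (1/4)*(-1) = -1/4)
l(I, n) = 529/16 (l(I, n) = (-1/4 + 6)**2 = (23/4)**2 = 529/16)
y(-3)*l(-8, 4) + o((2 + 5)**2, -1) = -3*529/16 + 1/((2 + 5)**2 - 1) = -1587/16 + 1/(7**2 - 1) = -1587/16 + 1/(49 - 1) = -1587/16 + 1/48 = -595/6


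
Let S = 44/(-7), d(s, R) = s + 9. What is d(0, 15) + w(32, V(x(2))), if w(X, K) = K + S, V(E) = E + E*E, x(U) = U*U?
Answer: 159/7 ≈ 22.714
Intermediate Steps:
d(s, R) = 9 + s
x(U) = U²
S = -44/7 (S = 44*(-⅐) = -44/7 ≈ -6.2857)
V(E) = E + E²
w(X, K) = -44/7 + K (w(X, K) = K - 44/7 = -44/7 + K)
d(0, 15) + w(32, V(x(2))) = (9 + 0) + (-44/7 + 2²*(1 + 2²)) = 9 + (-44/7 + 4*(1 + 4)) = 9 + (-44/7 + 4*5) = 9 + (-44/7 + 20) = 9 + 96/7 = 159/7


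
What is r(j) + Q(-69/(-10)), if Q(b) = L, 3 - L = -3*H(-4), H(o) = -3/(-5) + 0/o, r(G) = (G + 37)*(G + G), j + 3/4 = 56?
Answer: 407937/40 ≈ 10198.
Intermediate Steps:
j = 221/4 (j = -¾ + 56 = 221/4 ≈ 55.250)
r(G) = 2*G*(37 + G) (r(G) = (37 + G)*(2*G) = 2*G*(37 + G))
H(o) = ⅗ (H(o) = -3*(-⅕) + 0 = ⅗ + 0 = ⅗)
L = 24/5 (L = 3 - (-3)*3/5 = 3 - 1*(-9/5) = 3 + 9/5 = 24/5 ≈ 4.8000)
Q(b) = 24/5
r(j) + Q(-69/(-10)) = 2*(221/4)*(37 + 221/4) + 24/5 = 2*(221/4)*(369/4) + 24/5 = 81549/8 + 24/5 = 407937/40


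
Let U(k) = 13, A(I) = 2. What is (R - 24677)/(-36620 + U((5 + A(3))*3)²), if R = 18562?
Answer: 6115/36451 ≈ 0.16776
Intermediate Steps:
(R - 24677)/(-36620 + U((5 + A(3))*3)²) = (18562 - 24677)/(-36620 + 13²) = -6115/(-36620 + 169) = -6115/(-36451) = -6115*(-1/36451) = 6115/36451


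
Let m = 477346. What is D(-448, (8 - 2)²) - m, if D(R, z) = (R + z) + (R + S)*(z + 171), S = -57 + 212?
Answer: -538409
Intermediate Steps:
S = 155
D(R, z) = R + z + (155 + R)*(171 + z) (D(R, z) = (R + z) + (R + 155)*(z + 171) = (R + z) + (155 + R)*(171 + z) = R + z + (155 + R)*(171 + z))
D(-448, (8 - 2)²) - m = (26505 + 156*(8 - 2)² + 172*(-448) - 448*(8 - 2)²) - 1*477346 = (26505 + 156*6² - 77056 - 448*6²) - 477346 = (26505 + 156*36 - 77056 - 448*36) - 477346 = (26505 + 5616 - 77056 - 16128) - 477346 = -61063 - 477346 = -538409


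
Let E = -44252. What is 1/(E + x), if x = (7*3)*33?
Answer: -1/43559 ≈ -2.2957e-5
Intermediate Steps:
x = 693 (x = 21*33 = 693)
1/(E + x) = 1/(-44252 + 693) = 1/(-43559) = -1/43559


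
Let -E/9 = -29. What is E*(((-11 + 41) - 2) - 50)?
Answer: -5742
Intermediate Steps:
E = 261 (E = -9*(-29) = 261)
E*(((-11 + 41) - 2) - 50) = 261*(((-11 + 41) - 2) - 50) = 261*((30 - 2) - 50) = 261*(28 - 50) = 261*(-22) = -5742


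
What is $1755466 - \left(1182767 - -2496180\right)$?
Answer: $-1923481$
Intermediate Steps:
$1755466 - \left(1182767 - -2496180\right) = 1755466 - \left(1182767 + 2496180\right) = 1755466 - 3678947 = -1923481$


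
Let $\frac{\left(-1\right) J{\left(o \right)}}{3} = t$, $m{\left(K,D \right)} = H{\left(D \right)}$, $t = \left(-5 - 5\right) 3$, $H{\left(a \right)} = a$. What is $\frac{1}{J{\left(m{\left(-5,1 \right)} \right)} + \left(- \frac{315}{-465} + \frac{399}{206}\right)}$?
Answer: $\frac{6386}{591435} \approx 0.010797$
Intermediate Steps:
$t = -30$ ($t = \left(-10\right) 3 = -30$)
$m{\left(K,D \right)} = D$
$J{\left(o \right)} = 90$ ($J{\left(o \right)} = \left(-3\right) \left(-30\right) = 90$)
$\frac{1}{J{\left(m{\left(-5,1 \right)} \right)} + \left(- \frac{315}{-465} + \frac{399}{206}\right)} = \frac{1}{90 + \left(- \frac{315}{-465} + \frac{399}{206}\right)} = \frac{1}{90 + \left(\left(-315\right) \left(- \frac{1}{465}\right) + 399 \cdot \frac{1}{206}\right)} = \frac{1}{90 + \left(\frac{21}{31} + \frac{399}{206}\right)} = \frac{1}{90 + \frac{16695}{6386}} = \frac{1}{\frac{591435}{6386}} = \frac{6386}{591435}$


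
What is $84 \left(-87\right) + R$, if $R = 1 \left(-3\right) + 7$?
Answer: $-7304$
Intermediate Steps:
$R = 4$ ($R = -3 + 7 = 4$)
$84 \left(-87\right) + R = 84 \left(-87\right) + 4 = -7308 + 4 = -7304$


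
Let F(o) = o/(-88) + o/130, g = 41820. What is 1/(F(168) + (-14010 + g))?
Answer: 715/19883709 ≈ 3.5959e-5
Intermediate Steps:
F(o) = -21*o/5720 (F(o) = o*(-1/88) + o*(1/130) = -o/88 + o/130 = -21*o/5720)
1/(F(168) + (-14010 + g)) = 1/(-21/5720*168 + (-14010 + 41820)) = 1/(-441/715 + 27810) = 1/(19883709/715) = 715/19883709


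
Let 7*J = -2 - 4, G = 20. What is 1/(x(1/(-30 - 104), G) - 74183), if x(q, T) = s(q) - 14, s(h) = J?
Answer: -7/519385 ≈ -1.3477e-5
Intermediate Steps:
J = -6/7 (J = (-2 - 4)/7 = (1/7)*(-6) = -6/7 ≈ -0.85714)
s(h) = -6/7
x(q, T) = -104/7 (x(q, T) = -6/7 - 14 = -104/7)
1/(x(1/(-30 - 104), G) - 74183) = 1/(-104/7 - 74183) = 1/(-519385/7) = -7/519385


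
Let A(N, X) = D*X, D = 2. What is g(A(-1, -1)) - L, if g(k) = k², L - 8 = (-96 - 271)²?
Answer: -134693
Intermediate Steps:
L = 134697 (L = 8 + (-96 - 271)² = 8 + (-367)² = 8 + 134689 = 134697)
A(N, X) = 2*X
g(A(-1, -1)) - L = (2*(-1))² - 1*134697 = (-2)² - 134697 = 4 - 134697 = -134693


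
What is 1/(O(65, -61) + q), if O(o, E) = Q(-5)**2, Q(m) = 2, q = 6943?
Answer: 1/6947 ≈ 0.00014395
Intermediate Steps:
O(o, E) = 4 (O(o, E) = 2**2 = 4)
1/(O(65, -61) + q) = 1/(4 + 6943) = 1/6947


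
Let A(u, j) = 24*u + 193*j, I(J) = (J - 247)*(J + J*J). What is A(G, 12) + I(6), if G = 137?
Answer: -4518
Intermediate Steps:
I(J) = (-247 + J)*(J + J**2)
A(G, 12) + I(6) = (24*137 + 193*12) + 6*(-247 + 6**2 - 246*6) = (3288 + 2316) + 6*(-247 + 36 - 1476) = 5604 + 6*(-1687) = 5604 - 10122 = -4518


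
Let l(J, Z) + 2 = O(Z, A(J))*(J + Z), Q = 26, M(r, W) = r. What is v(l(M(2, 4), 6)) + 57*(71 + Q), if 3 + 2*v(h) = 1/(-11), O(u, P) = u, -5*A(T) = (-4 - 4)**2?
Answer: 60802/11 ≈ 5527.5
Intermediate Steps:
A(T) = -64/5 (A(T) = -(-4 - 4)**2/5 = -1/5*(-8)**2 = -1/5*64 = -64/5)
l(J, Z) = -2 + Z*(J + Z)
v(h) = -17/11 (v(h) = -3/2 + (1/2)/(-11) = -3/2 + (1/2)*(-1/11) = -3/2 - 1/22 = -17/11)
v(l(M(2, 4), 6)) + 57*(71 + Q) = -17/11 + 57*(71 + 26) = -17/11 + 57*97 = -17/11 + 5529 = 60802/11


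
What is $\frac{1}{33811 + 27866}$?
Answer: $\frac{1}{61677} \approx 1.6214 \cdot 10^{-5}$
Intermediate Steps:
$\frac{1}{33811 + 27866} = \frac{1}{61677}$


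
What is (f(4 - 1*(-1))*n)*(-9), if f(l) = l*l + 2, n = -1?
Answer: 243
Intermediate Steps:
f(l) = 2 + l² (f(l) = l² + 2 = 2 + l²)
(f(4 - 1*(-1))*n)*(-9) = ((2 + (4 - 1*(-1))²)*(-1))*(-9) = ((2 + (4 + 1)²)*(-1))*(-9) = ((2 + 5²)*(-1))*(-9) = ((2 + 25)*(-1))*(-9) = (27*(-1))*(-9) = -27*(-9) = 243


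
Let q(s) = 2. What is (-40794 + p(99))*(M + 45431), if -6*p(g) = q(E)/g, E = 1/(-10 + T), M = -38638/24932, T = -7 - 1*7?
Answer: -207923434805261/112194 ≈ -1.8532e+9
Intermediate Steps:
T = -14 (T = -7 - 7 = -14)
M = -19319/12466 (M = -38638*1/24932 = -19319/12466 ≈ -1.5497)
E = -1/24 (E = 1/(-10 - 14) = 1/(-24) = -1/24 ≈ -0.041667)
p(g) = -1/(3*g)
(-40794 + p(99))*(M + 45431) = (-40794 - ⅓/99)*(-19319/12466 + 45431) = (-40794 - ⅓*1/99)*(566323527/12466) = (-40794 - 1/297)*(566323527/12466) = -12115819/297*566323527/12466 = -207923434805261/112194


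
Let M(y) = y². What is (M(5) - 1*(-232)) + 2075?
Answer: 2332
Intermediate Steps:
(M(5) - 1*(-232)) + 2075 = (5² - 1*(-232)) + 2075 = (25 + 232) + 2075 = 257 + 2075 = 2332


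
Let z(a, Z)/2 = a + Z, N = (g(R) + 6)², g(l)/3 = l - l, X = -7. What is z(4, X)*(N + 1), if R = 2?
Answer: -222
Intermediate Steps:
g(l) = 0 (g(l) = 3*(l - l) = 3*0 = 0)
N = 36 (N = (0 + 6)² = 6² = 36)
z(a, Z) = 2*Z + 2*a (z(a, Z) = 2*(a + Z) = 2*(Z + a) = 2*Z + 2*a)
z(4, X)*(N + 1) = (2*(-7) + 2*4)*(36 + 1) = (-14 + 8)*37 = -6*37 = -222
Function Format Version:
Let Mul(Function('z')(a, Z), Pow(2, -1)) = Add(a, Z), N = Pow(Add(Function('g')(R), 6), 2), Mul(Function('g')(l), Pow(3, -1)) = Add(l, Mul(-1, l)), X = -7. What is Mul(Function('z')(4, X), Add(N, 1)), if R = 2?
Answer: -222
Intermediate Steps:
Function('g')(l) = 0 (Function('g')(l) = Mul(3, Add(l, Mul(-1, l))) = Mul(3, 0) = 0)
N = 36 (N = Pow(Add(0, 6), 2) = Pow(6, 2) = 36)
Function('z')(a, Z) = Add(Mul(2, Z), Mul(2, a)) (Function('z')(a, Z) = Mul(2, Add(a, Z)) = Mul(2, Add(Z, a)) = Add(Mul(2, Z), Mul(2, a)))
Mul(Function('z')(4, X), Add(N, 1)) = Mul(Add(Mul(2, -7), Mul(2, 4)), Add(36, 1)) = Mul(Add(-14, 8), 37) = Mul(-6, 37) = -222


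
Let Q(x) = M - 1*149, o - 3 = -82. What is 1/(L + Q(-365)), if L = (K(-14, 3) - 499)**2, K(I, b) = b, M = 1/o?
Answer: 79/19423492 ≈ 4.0672e-6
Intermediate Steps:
o = -79 (o = 3 - 82 = -79)
M = -1/79 (M = 1/(-79) = -1/79 ≈ -0.012658)
L = 246016 (L = (3 - 499)**2 = (-496)**2 = 246016)
Q(x) = -11772/79 (Q(x) = -1/79 - 1*149 = -1/79 - 149 = -11772/79)
1/(L + Q(-365)) = 1/(246016 - 11772/79) = 1/(19423492/79) = 79/19423492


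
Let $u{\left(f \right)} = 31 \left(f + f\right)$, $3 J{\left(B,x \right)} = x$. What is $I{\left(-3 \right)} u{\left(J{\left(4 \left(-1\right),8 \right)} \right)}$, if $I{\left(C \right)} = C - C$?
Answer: $0$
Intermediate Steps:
$J{\left(B,x \right)} = \frac{x}{3}$
$u{\left(f \right)} = 62 f$ ($u{\left(f \right)} = 31 \cdot 2 f = 62 f$)
$I{\left(C \right)} = 0$
$I{\left(-3 \right)} u{\left(J{\left(4 \left(-1\right),8 \right)} \right)} = 0 \cdot 62 \cdot \frac{1}{3} \cdot 8 = 0 \cdot 62 \cdot \frac{8}{3} = 0 \cdot \frac{496}{3} = 0$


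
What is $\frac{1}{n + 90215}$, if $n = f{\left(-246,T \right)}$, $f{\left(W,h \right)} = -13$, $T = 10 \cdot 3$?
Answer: $\frac{1}{90202} \approx 1.1086 \cdot 10^{-5}$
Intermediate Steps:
$T = 30$
$n = -13$
$\frac{1}{n + 90215} = \frac{1}{-13 + 90215} = \frac{1}{90202}$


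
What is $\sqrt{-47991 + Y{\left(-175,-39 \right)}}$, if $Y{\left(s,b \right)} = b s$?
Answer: $3 i \sqrt{4574} \approx 202.89 i$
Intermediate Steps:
$\sqrt{-47991 + Y{\left(-175,-39 \right)}} = \sqrt{-47991 - -6825} = \sqrt{-47991 + 6825} = \sqrt{-41166} = 3 i \sqrt{4574}$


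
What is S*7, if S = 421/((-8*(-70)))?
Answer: 421/80 ≈ 5.2625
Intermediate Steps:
S = 421/560 ≈ 0.75179
S*7 = (421/560)*7 = 421/80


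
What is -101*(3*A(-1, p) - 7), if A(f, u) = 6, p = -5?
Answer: -1111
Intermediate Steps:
-101*(3*A(-1, p) - 7) = -101*(3*6 - 7) = -101*(18 - 7) = -101*11 = -1111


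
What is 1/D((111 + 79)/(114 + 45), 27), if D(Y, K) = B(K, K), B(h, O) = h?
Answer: 1/27 ≈ 0.037037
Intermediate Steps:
D(Y, K) = K
1/D((111 + 79)/(114 + 45), 27) = 1/27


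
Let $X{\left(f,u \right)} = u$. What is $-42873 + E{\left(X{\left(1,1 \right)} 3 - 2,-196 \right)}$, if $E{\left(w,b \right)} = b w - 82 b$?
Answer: $-26997$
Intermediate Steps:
$E{\left(w,b \right)} = - 82 b + b w$
$-42873 + E{\left(X{\left(1,1 \right)} 3 - 2,-196 \right)} = -42873 - 196 \left(-82 + \left(1 \cdot 3 - 2\right)\right) = -42873 - 196 \left(-82 + \left(3 - 2\right)\right) = -42873 - 196 \left(-82 + 1\right) = -42873 - -15876 = -42873 + 15876 = -26997$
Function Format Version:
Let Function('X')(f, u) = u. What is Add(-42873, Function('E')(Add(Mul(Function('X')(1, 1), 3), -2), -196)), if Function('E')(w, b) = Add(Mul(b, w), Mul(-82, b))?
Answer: -26997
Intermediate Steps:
Function('E')(w, b) = Add(Mul(-82, b), Mul(b, w))
Add(-42873, Function('E')(Add(Mul(Function('X')(1, 1), 3), -2), -196)) = Add(-42873, Mul(-196, Add(-82, Add(Mul(1, 3), -2)))) = Add(-42873, Mul(-196, Add(-82, Add(3, -2)))) = Add(-42873, Mul(-196, Add(-82, 1))) = Add(-42873, Mul(-196, -81)) = Add(-42873, 15876) = -26997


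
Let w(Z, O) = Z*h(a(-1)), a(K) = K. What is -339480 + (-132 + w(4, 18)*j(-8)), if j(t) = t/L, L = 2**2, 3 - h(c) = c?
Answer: -339644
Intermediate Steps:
h(c) = 3 - c
L = 4
w(Z, O) = 4*Z (w(Z, O) = Z*(3 - 1*(-1)) = Z*(3 + 1) = Z*4 = 4*Z)
j(t) = t/4
-339480 + (-132 + w(4, 18)*j(-8)) = -339480 + (-132 + (4*4)*((1/4)*(-8))) = -339480 + (-132 + 16*(-2)) = -339480 + (-132 - 32) = -339480 - 164 = -339644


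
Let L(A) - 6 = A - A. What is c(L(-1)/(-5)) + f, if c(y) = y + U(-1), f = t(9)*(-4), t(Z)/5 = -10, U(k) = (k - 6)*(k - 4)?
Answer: 1169/5 ≈ 233.80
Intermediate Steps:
L(A) = 6 (L(A) = 6 + (A - A) = 6 + 0 = 6)
U(k) = (-6 + k)*(-4 + k)
t(Z) = -50 (t(Z) = 5*(-10) = -50)
f = 200 (f = -50*(-4) = 200)
c(y) = 35 + y (c(y) = y + (24 + (-1)**2 - 10*(-1)) = y + (24 + 1 + 10) = y + 35 = 35 + y)
c(L(-1)/(-5)) + f = (35 + 6/(-5)) + 200 = (35 + 6*(-1/5)) + 200 = (35 - 6/5) + 200 = 169/5 + 200 = 1169/5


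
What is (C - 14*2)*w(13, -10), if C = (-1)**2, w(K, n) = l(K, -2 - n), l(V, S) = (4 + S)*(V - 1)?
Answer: -3888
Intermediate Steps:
l(V, S) = (-1 + V)*(4 + S) (l(V, S) = (4 + S)*(-1 + V) = (-1 + V)*(4 + S))
w(K, n) = -2 + n + 4*K + K*(-2 - n) (w(K, n) = -4 - (-2 - n) + 4*K + (-2 - n)*K = -4 + (2 + n) + 4*K + K*(-2 - n) = -2 + n + 4*K + K*(-2 - n))
C = 1
(C - 14*2)*w(13, -10) = (1 - 14*2)*(-2 - 10 + 2*13 - 1*13*(-10)) = (1 - 28)*(-2 - 10 + 26 + 130) = -27*144 = -3888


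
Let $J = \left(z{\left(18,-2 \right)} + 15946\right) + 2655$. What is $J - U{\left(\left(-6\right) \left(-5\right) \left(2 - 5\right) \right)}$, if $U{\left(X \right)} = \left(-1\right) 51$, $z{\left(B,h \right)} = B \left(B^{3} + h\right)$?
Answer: $123592$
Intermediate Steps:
$z{\left(B,h \right)} = B \left(h + B^{3}\right)$
$U{\left(X \right)} = -51$
$J = 123541$ ($J = \left(18 \left(-2 + 18^{3}\right) + 15946\right) + 2655 = \left(18 \left(-2 + 5832\right) + 15946\right) + 2655 = \left(18 \cdot 5830 + 15946\right) + 2655 = \left(104940 + 15946\right) + 2655 = 120886 + 2655 = 123541$)
$J - U{\left(\left(-6\right) \left(-5\right) \left(2 - 5\right) \right)} = 123541 - -51 = 123541 + 51 = 123592$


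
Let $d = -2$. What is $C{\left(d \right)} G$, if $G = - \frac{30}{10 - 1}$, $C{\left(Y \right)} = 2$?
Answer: $- \frac{20}{3} \approx -6.6667$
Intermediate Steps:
$G = - \frac{10}{3}$ ($G = - \frac{30}{10 - 1} = - \frac{30}{9} = \left(-30\right) \frac{1}{9} = - \frac{10}{3} \approx -3.3333$)
$C{\left(d \right)} G = 2 \left(- \frac{10}{3}\right) = - \frac{20}{3}$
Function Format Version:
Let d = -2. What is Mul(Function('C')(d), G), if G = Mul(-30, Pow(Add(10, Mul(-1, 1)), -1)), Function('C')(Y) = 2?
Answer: Rational(-20, 3) ≈ -6.6667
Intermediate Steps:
G = Rational(-10, 3) (G = Mul(-30, Pow(Add(10, -1), -1)) = Mul(-30, Pow(9, -1)) = Mul(-30, Rational(1, 9)) = Rational(-10, 3) ≈ -3.3333)
Mul(Function('C')(d), G) = Mul(2, Rational(-10, 3)) = Rational(-20, 3)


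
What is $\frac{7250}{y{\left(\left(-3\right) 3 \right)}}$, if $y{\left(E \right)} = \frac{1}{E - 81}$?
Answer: $-652500$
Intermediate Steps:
$y{\left(E \right)} = \frac{1}{-81 + E}$
$\frac{7250}{y{\left(\left(-3\right) 3 \right)}} = \frac{7250}{\frac{1}{-81 - 9}} = \frac{7250}{\frac{1}{-90}} = \frac{7250}{- \frac{1}{90}} = 7250 \left(-90\right) = -652500$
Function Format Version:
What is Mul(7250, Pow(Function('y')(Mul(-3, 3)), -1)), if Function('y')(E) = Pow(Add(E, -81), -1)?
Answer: -652500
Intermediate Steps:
Function('y')(E) = Pow(Add(-81, E), -1)
Mul(7250, Pow(Function('y')(Mul(-3, 3)), -1)) = Mul(7250, Pow(Pow(Add(-81, Mul(-3, 3)), -1), -1)) = Mul(7250, Pow(Pow(Add(-81, -9), -1), -1)) = Mul(7250, Pow(Pow(-90, -1), -1)) = Mul(7250, Pow(Rational(-1, 90), -1)) = Mul(7250, -90) = -652500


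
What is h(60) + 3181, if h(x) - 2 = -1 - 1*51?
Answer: 3131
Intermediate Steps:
h(x) = -50 (h(x) = 2 + (-1 - 1*51) = 2 + (-1 - 51) = 2 - 52 = -50)
h(60) + 3181 = -50 + 3181 = 3131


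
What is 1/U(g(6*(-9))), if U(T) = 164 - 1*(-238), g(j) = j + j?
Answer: 1/402 ≈ 0.0024876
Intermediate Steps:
g(j) = 2*j
U(T) = 402 (U(T) = 164 + 238 = 402)
1/U(g(6*(-9))) = 1/402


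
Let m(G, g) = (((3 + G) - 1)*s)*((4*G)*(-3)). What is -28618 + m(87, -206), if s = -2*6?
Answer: 1086374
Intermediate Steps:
s = -12
m(G, g) = -12*G*(-24 - 12*G) (m(G, g) = (((3 + G) - 1)*(-12))*((4*G)*(-3)) = ((2 + G)*(-12))*(-12*G) = (-24 - 12*G)*(-12*G) = -12*G*(-24 - 12*G))
-28618 + m(87, -206) = -28618 + 144*87*(2 + 87) = -28618 + 144*87*89 = -28618 + 1114992 = 1086374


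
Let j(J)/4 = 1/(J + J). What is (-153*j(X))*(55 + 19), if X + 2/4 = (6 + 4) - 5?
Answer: -5032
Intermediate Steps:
X = 9/2 (X = -½ + ((6 + 4) - 5) = -½ + (10 - 5) = -½ + 5 = 9/2 ≈ 4.5000)
j(J) = 2/J (j(J) = 4/(J + J) = 4/((2*J)) = 4*(1/(2*J)) = 2/J)
(-153*j(X))*(55 + 19) = (-306/9/2)*(55 + 19) = -306*2/9*74 = -153*4/9*74 = -68*74 = -5032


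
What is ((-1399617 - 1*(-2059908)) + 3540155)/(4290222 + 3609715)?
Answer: 4200446/7899937 ≈ 0.53171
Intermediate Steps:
((-1399617 - 1*(-2059908)) + 3540155)/(4290222 + 3609715) = ((-1399617 + 2059908) + 3540155)/7899937 = (660291 + 3540155)*(1/7899937) = 4200446*(1/7899937) = 4200446/7899937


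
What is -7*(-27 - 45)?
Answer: 504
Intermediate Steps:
-7*(-27 - 45) = -7*(-72) = 504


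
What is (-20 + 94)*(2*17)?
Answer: 2516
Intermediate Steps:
(-20 + 94)*(2*17) = 74*34 = 2516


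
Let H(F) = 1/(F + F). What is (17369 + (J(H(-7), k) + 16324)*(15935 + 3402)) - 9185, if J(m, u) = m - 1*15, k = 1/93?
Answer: 4415235101/14 ≈ 3.1537e+8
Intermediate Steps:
k = 1/93 ≈ 0.010753
H(F) = 1/(2*F)
J(m, u) = -15 + m (J(m, u) = m - 15 = -15 + m)
(17369 + (J(H(-7), k) + 16324)*(15935 + 3402)) - 9185 = (17369 + ((-15 + (½)/(-7)) + 16324)*(15935 + 3402)) - 9185 = (17369 + ((-15 + (½)*(-⅐)) + 16324)*19337) - 9185 = (17369 + ((-15 - 1/14) + 16324)*19337) - 9185 = (17369 + (-211/14 + 16324)*19337) - 9185 = (17369 + (228325/14)*19337) - 9185 = (17369 + 4415120525/14) - 9185 = 4415363691/14 - 9185 = 4415235101/14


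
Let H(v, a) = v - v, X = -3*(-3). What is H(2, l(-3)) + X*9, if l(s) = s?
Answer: 81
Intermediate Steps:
X = 9
H(v, a) = 0
H(2, l(-3)) + X*9 = 0 + 9*9 = 0 + 81 = 81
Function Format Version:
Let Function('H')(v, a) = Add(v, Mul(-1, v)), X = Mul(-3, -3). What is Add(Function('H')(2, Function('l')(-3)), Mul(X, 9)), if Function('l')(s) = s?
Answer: 81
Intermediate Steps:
X = 9
Function('H')(v, a) = 0
Add(Function('H')(2, Function('l')(-3)), Mul(X, 9)) = Add(0, Mul(9, 9)) = Add(0, 81) = 81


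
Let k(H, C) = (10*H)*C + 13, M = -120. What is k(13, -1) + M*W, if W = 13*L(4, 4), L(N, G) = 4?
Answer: -6357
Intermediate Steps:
k(H, C) = 13 + 10*C*H (k(H, C) = 10*C*H + 13 = 13 + 10*C*H)
W = 52 (W = 13*4 = 52)
k(13, -1) + M*W = (13 + 10*(-1)*13) - 120*52 = (13 - 130) - 6240 = -117 - 6240 = -6357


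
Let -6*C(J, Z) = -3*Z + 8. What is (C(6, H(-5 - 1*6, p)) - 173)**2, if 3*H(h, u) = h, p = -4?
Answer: 1117249/36 ≈ 31035.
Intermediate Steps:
H(h, u) = h/3
C(J, Z) = -4/3 + Z/2 (C(J, Z) = -(-3*Z + 8)/6 = -(8 - 3*Z)/6 = -4/3 + Z/2)
(C(6, H(-5 - 1*6, p)) - 173)**2 = ((-4/3 + ((-5 - 1*6)/3)/2) - 173)**2 = ((-4/3 + ((-5 - 6)/3)/2) - 173)**2 = ((-4/3 + ((1/3)*(-11))/2) - 173)**2 = ((-4/3 + (1/2)*(-11/3)) - 173)**2 = ((-4/3 - 11/6) - 173)**2 = (-19/6 - 173)**2 = (-1057/6)**2 = 1117249/36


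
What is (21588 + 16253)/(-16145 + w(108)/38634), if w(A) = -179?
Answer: -1461949194/623746109 ≈ -2.3438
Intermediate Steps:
(21588 + 16253)/(-16145 + w(108)/38634) = (21588 + 16253)/(-16145 - 179/38634) = 37841/(-16145 - 179*1/38634) = 37841/(-16145 - 179/38634) = 37841/(-623746109/38634) = 37841*(-38634/623746109) = -1461949194/623746109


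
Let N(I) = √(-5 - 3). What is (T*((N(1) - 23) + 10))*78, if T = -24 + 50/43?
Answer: 995748/43 - 153192*I*√2/43 ≈ 23157.0 - 5038.3*I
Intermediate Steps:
N(I) = 2*I*√2 (N(I) = √(-8) = 2*I*√2)
T = -982/43 (T = -24 + 50*(1/43) = -24 + 50/43 = -982/43 ≈ -22.837)
(T*((N(1) - 23) + 10))*78 = -982*((2*I*√2 - 23) + 10)/43*78 = -982*((-23 + 2*I*√2) + 10)/43*78 = -982*(-13 + 2*I*√2)/43*78 = (12766/43 - 1964*I*√2/43)*78 = 995748/43 - 153192*I*√2/43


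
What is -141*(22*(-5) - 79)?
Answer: 26649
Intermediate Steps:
-141*(22*(-5) - 79) = -141*(-110 - 79) = -141*(-189) = 26649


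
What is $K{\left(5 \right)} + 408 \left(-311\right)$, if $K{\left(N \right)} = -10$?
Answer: $-126898$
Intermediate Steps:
$K{\left(5 \right)} + 408 \left(-311\right) = -10 + 408 \left(-311\right) = -10 - 126888 = -126898$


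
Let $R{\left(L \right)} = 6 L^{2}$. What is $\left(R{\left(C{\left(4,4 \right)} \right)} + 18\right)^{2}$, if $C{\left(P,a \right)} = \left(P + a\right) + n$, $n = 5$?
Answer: $1065024$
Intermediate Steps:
$C{\left(P,a \right)} = 5 + P + a$ ($C{\left(P,a \right)} = \left(P + a\right) + 5 = 5 + P + a$)
$\left(R{\left(C{\left(4,4 \right)} \right)} + 18\right)^{2} = \left(6 \left(5 + 4 + 4\right)^{2} + 18\right)^{2} = \left(6 \cdot 13^{2} + 18\right)^{2} = \left(6 \cdot 169 + 18\right)^{2} = \left(1014 + 18\right)^{2} = 1032^{2} = 1065024$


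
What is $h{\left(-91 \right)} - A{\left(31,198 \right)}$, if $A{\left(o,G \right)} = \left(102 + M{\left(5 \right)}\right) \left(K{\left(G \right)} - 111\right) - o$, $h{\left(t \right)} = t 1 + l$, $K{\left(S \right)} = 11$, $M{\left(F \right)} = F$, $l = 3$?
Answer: $10643$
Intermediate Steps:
$h{\left(t \right)} = 3 + t$ ($h{\left(t \right)} = t 1 + 3 = t + 3 = 3 + t$)
$A{\left(o,G \right)} = -10700 - o$ ($A{\left(o,G \right)} = \left(102 + 5\right) \left(11 - 111\right) - o = 107 \left(-100\right) - o = -10700 - o$)
$h{\left(-91 \right)} - A{\left(31,198 \right)} = \left(3 - 91\right) - \left(-10700 - 31\right) = -88 - \left(-10700 - 31\right) = -88 - -10731 = -88 + 10731 = 10643$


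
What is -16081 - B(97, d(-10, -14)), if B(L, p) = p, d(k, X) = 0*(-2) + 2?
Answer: -16083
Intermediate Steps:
d(k, X) = 2 (d(k, X) = 0 + 2 = 2)
-16081 - B(97, d(-10, -14)) = -16081 - 1*2 = -16081 - 2 = -16083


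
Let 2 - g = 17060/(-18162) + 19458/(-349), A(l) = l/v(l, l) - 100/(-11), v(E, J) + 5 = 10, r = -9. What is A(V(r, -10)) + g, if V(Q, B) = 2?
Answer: 11885106748/174309795 ≈ 68.184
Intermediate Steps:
v(E, J) = 5 (v(E, J) = -5 + 10 = 5)
A(l) = 100/11 + l/5 (A(l) = l/5 - 100/(-11) = l*(1/5) - 100*(-1/11) = l/5 + 100/11 = 100/11 + l/5)
g = 186013606/3169269 (g = 2 - (17060/(-18162) + 19458/(-349)) = 2 - (17060*(-1/18162) + 19458*(-1/349)) = 2 - (-8530/9081 - 19458/349) = 2 - 1*(-179675068/3169269) = 2 + 179675068/3169269 = 186013606/3169269 ≈ 58.693)
A(V(r, -10)) + g = (100/11 + (1/5)*2) + 186013606/3169269 = (100/11 + 2/5) + 186013606/3169269 = 522/55 + 186013606/3169269 = 11885106748/174309795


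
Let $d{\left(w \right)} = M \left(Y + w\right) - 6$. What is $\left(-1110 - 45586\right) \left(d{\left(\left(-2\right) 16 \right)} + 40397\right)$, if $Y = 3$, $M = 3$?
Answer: $-1882035584$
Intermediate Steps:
$d{\left(w \right)} = 3 + 3 w$ ($d{\left(w \right)} = 3 \left(3 + w\right) - 6 = \left(9 + 3 w\right) - 6 = 3 + 3 w$)
$\left(-1110 - 45586\right) \left(d{\left(\left(-2\right) 16 \right)} + 40397\right) = \left(-1110 - 45586\right) \left(\left(3 + 3 \left(\left(-2\right) 16\right)\right) + 40397\right) = - 46696 \left(\left(3 + 3 \left(-32\right)\right) + 40397\right) = - 46696 \left(\left(3 - 96\right) + 40397\right) = - 46696 \left(-93 + 40397\right) = \left(-46696\right) 40304 = -1882035584$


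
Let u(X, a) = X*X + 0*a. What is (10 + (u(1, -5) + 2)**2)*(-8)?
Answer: -152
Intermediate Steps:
u(X, a) = X**2 (u(X, a) = X**2 + 0 = X**2)
(10 + (u(1, -5) + 2)**2)*(-8) = (10 + (1**2 + 2)**2)*(-8) = (10 + (1 + 2)**2)*(-8) = (10 + 3**2)*(-8) = (10 + 9)*(-8) = 19*(-8) = -152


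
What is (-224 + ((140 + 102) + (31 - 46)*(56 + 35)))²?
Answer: 1814409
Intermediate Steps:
(-224 + ((140 + 102) + (31 - 46)*(56 + 35)))² = (-224 + (242 - 15*91))² = (-224 + (242 - 1365))² = (-224 - 1123)² = (-1347)² = 1814409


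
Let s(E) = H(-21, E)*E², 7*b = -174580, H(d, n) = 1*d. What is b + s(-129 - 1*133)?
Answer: -1466464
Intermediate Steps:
H(d, n) = d
b = -24940 (b = (⅐)*(-174580) = -24940)
s(E) = -21*E²
b + s(-129 - 1*133) = -24940 - 21*(-129 - 1*133)² = -24940 - 21*(-129 - 133)² = -24940 - 21*(-262)² = -24940 - 21*68644 = -24940 - 1441524 = -1466464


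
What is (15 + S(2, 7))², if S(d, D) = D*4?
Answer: 1849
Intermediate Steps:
S(d, D) = 4*D
(15 + S(2, 7))² = (15 + 4*7)² = (15 + 28)² = 43² = 1849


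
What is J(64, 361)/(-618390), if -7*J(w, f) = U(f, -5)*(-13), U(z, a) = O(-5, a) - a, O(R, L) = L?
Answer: 0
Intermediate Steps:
U(z, a) = 0 (U(z, a) = a - a = 0)
J(w, f) = 0 (J(w, f) = -0*(-13) = -⅐*0 = 0)
J(64, 361)/(-618390) = 0/(-618390) = 0*(-1/618390) = 0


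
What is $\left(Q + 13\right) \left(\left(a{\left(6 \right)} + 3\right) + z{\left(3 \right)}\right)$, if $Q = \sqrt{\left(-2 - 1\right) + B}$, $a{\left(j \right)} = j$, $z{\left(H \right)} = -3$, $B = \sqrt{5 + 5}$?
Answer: $78 + 6 \sqrt{-3 + \sqrt{10}} \approx 80.417$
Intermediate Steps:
$B = \sqrt{10} \approx 3.1623$
$Q = \sqrt{-3 + \sqrt{10}}$ ($Q = \sqrt{\left(-2 - 1\right) + \sqrt{10}} = \sqrt{-3 + \sqrt{10}} \approx 0.40284$)
$\left(Q + 13\right) \left(\left(a{\left(6 \right)} + 3\right) + z{\left(3 \right)}\right) = \left(\sqrt{-3 + \sqrt{10}} + 13\right) \left(\left(6 + 3\right) - 3\right) = \left(13 + \sqrt{-3 + \sqrt{10}}\right) \left(9 - 3\right) = \left(13 + \sqrt{-3 + \sqrt{10}}\right) 6 = 78 + 6 \sqrt{-3 + \sqrt{10}}$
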